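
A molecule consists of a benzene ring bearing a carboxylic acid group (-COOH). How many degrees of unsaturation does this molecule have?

5

Atom tally by fragment:
  benzene ring core → C:6 H:6
  (− 1 ring H displaced by substituents)
  + COOH → C:1 H:1 O:2
Element totals:
  C: 7
  H: 6
  O: 2
Molecular formula: C7H6O2.
DoU = (2C + 2 + N − H − X) / 2 = (2·7 + 2 + 0 − 6 − 0) / 2 = 5.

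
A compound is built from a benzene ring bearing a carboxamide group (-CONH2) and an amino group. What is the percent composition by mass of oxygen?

Atom tally by fragment:
  benzene ring core → C:6 H:6
  (− 2 ring H displaced by substituents)
  + CONH2 → C:1 H:2 O:1 N:1
  + NH2 → N:1 H:2
Element totals:
  C: 7
  H: 8
  N: 2
  O: 1
Molecular formula: C7H8N2O.
Molar mass = 136.154 g/mol.
Mass from O: 1 × 15.999 = 15.999 g/mol.
%O = 15.999 / 136.154 × 100 = 11.75%.

11.75%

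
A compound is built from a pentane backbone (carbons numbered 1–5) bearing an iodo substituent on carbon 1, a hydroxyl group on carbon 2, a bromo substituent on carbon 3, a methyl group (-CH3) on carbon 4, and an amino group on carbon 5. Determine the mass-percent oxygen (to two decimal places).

4.97%

Atom tally by fragment:
  ICH2 → C:1 H:2 I:1
  CH(OH) → C:1 H:2 O:1
  CH(Br) → C:1 H:1 Br:1
  CH(CH3) → C:2 H:4
  CH2NH2 → C:1 H:4 N:1
Element totals:
  C: 6
  H: 13
  Br: 1
  I: 1
  N: 1
  O: 1
Molecular formula: C6H13BrINO.
Molar mass = 321.984 g/mol.
Mass from O: 1 × 15.999 = 15.999 g/mol.
%O = 15.999 / 321.984 × 100 = 4.97%.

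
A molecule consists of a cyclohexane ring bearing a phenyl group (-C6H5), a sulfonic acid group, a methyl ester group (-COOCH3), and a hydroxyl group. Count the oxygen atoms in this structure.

6

Atom tally by fragment:
  cyclohexane ring core → C:6 H:12
  (− 4 ring H displaced by substituents)
  + C6H5 → C:6 H:5
  + SO3H → S:1 O:3 H:1
  + COOCH3 → C:2 H:3 O:2
  + OH → O:1 H:1
Element totals:
  C: 14
  H: 18
  O: 6
  S: 1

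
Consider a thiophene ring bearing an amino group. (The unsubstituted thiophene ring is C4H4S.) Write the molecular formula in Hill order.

Atom tally by fragment:
  thiophene ring core → C:4 H:4 S:1
  (− 1 ring H displaced by substituents)
  + NH2 → N:1 H:2
Element totals:
  C: 4
  H: 5
  N: 1
  S: 1

C4H5NS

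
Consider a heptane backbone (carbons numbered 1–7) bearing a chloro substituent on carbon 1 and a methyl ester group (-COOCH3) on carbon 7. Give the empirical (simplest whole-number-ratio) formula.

C9H17ClO2

Atom tally by fragment:
  ClCH2 → C:1 H:2 Cl:1
  CH2 → C:1 H:2
  CH2 → C:1 H:2
  CH2 → C:1 H:2
  CH2 → C:1 H:2
  CH2 → C:1 H:2
  CH2COOCH3 → C:3 H:5 O:2
Element totals:
  C: 9
  H: 17
  Cl: 1
  O: 2
Molecular formula: C9H17ClO2.
gcd of subscripts (9, 1, 17, 2) = 1, so the empirical formula equals the molecular formula.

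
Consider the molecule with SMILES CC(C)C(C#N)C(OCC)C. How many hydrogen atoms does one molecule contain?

Atom tally by fragment:
  CH3 → C:1 H:3
  CH(CH3) → C:2 H:4
  CH(CN) → C:2 H:1 N:1
  CH(OC2H5) → C:3 H:6 O:1
  CH3 → C:1 H:3
Element totals:
  C: 9
  H: 17
  N: 1
  O: 1

17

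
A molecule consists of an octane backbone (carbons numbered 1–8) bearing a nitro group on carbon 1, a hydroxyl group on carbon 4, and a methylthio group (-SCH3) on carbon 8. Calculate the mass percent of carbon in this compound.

Atom tally by fragment:
  O2NCH2 → C:1 H:2 N:1 O:2
  CH2 → C:1 H:2
  CH2 → C:1 H:2
  CH(OH) → C:1 H:2 O:1
  CH2 → C:1 H:2
  CH2 → C:1 H:2
  CH2 → C:1 H:2
  CH2SCH3 → C:2 H:5 S:1
Element totals:
  C: 9
  H: 19
  N: 1
  O: 3
  S: 1
Molecular formula: C9H19NO3S.
Molar mass = 221.315 g/mol.
Mass from C: 9 × 12.011 = 108.099 g/mol.
%C = 108.099 / 221.315 × 100 = 48.84%.

48.84%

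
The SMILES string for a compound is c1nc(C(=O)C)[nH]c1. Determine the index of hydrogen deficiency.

Atom tally by fragment:
  imidazole ring core → C:3 H:4 N:2
  (− 1 ring H displaced by substituents)
  + COCH3 → C:2 H:3 O:1
Element totals:
  C: 5
  H: 6
  N: 2
  O: 1
Molecular formula: C5H6N2O.
DoU = (2C + 2 + N − H − X) / 2 = (2·5 + 2 + 2 − 6 − 0) / 2 = 4.

4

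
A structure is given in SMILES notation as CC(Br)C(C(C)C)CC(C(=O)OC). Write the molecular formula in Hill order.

Atom tally by fragment:
  CH3 → C:1 H:3
  CH(Br) → C:1 H:1 Br:1
  CH(CH(CH3)2) → C:4 H:8
  CH2 → C:1 H:2
  CH2COOCH3 → C:3 H:5 O:2
Element totals:
  C: 10
  H: 19
  Br: 1
  O: 2

C10H19BrO2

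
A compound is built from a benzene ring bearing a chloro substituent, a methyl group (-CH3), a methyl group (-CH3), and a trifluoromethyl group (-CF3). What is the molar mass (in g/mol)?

Atom tally by fragment:
  benzene ring core → C:6 H:6
  (− 4 ring H displaced by substituents)
  + Cl → Cl:1
  + CH3 → C:1 H:3
  + CH3 → C:1 H:3
  + CF3 → C:1 F:3
Element totals:
  C: 9
  H: 8
  Cl: 1
  F: 3
Molecular formula: C9H8ClF3.
  M = 9(12.011) + 8(1.008) + 35.45 + 3(18.998)
    = 108.099 + 8.064 + 35.450 + 56.994 = 208.607

208.61 g/mol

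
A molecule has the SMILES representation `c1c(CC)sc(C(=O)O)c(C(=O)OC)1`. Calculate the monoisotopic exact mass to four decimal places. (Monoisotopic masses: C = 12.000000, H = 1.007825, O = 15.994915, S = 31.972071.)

Atom tally by fragment:
  thiophene ring core → C:4 H:4 S:1
  (− 3 ring H displaced by substituents)
  + C2H5 → C:2 H:5
  + COOH → C:1 H:1 O:2
  + COOCH3 → C:2 H:3 O:2
Element totals:
  C: 9
  H: 10
  O: 4
  S: 1
Molecular formula: C9H10O4S.
  M = 9(12.0) + 10(1.007825) + 4(15.994915) + 31.972071
    = 108.000000 + 10.078250 + 63.979660 + 31.972071 = 214.029981

214.0300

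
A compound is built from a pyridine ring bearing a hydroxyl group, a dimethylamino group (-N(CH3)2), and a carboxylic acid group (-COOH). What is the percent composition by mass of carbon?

52.74%

Atom tally by fragment:
  pyridine ring core → C:5 H:5 N:1
  (− 3 ring H displaced by substituents)
  + OH → O:1 H:1
  + N(CH3)2 → N:1 C:2 H:6
  + COOH → C:1 H:1 O:2
Element totals:
  C: 8
  H: 10
  N: 2
  O: 3
Molecular formula: C8H10N2O3.
Molar mass = 182.179 g/mol.
Mass from C: 8 × 12.011 = 96.088 g/mol.
%C = 96.088 / 182.179 × 100 = 52.74%.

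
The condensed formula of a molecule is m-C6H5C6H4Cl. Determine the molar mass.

188.65 g/mol

Atom tally by fragment:
  benzene ring core → C:6 H:6
  (− 2 ring H displaced by substituents)
  + C6H5 → C:6 H:5
  + Cl → Cl:1
Element totals:
  C: 12
  H: 9
  Cl: 1
Molecular formula: C12H9Cl.
  M = 12(12.011) + 9(1.008) + 35.45
    = 144.132 + 9.072 + 35.450 = 188.654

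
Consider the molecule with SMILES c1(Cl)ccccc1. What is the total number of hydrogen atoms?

5

Atom tally by fragment:
  benzene ring core → C:6 H:6
  (− 1 ring H displaced by substituents)
  + Cl → Cl:1
Element totals:
  C: 6
  H: 5
  Cl: 1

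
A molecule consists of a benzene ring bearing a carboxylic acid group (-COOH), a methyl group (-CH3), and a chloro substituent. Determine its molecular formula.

Atom tally by fragment:
  benzene ring core → C:6 H:6
  (− 3 ring H displaced by substituents)
  + COOH → C:1 H:1 O:2
  + CH3 → C:1 H:3
  + Cl → Cl:1
Element totals:
  C: 8
  H: 7
  Cl: 1
  O: 2

C8H7ClO2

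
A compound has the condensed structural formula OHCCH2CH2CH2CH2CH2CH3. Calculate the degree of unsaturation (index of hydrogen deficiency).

1

Element totals:
  C: 7
  H: 14
  O: 1
Molecular formula: C7H14O.
DoU = (2C + 2 + N − H − X) / 2 = (2·7 + 2 + 0 − 14 − 0) / 2 = 1.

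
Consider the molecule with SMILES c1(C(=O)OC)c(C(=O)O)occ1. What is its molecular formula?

Atom tally by fragment:
  furan ring core → C:4 H:4 O:1
  (− 2 ring H displaced by substituents)
  + COOCH3 → C:2 H:3 O:2
  + COOH → C:1 H:1 O:2
Element totals:
  C: 7
  H: 6
  O: 5

C7H6O5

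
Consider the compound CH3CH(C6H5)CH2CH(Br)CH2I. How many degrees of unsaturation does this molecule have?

Atom tally by fragment:
  CH3 → C:1 H:3
  CH(C6H5) → C:7 H:6
  CH2 → C:1 H:2
  CH(Br) → C:1 H:1 Br:1
  CH2I → C:1 H:2 I:1
Element totals:
  C: 11
  H: 14
  Br: 1
  I: 1
Molecular formula: C11H14BrI.
DoU = (2C + 2 + N − H − X) / 2 = (2·11 + 2 + 0 − 14 − 2) / 2 = 4.

4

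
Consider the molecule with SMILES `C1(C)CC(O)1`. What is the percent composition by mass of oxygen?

Atom tally by fragment:
  cyclopropane ring core → C:3 H:6
  (− 2 ring H displaced by substituents)
  + CH3 → C:1 H:3
  + OH → O:1 H:1
Element totals:
  C: 4
  H: 8
  O: 1
Molecular formula: C4H8O.
Molar mass = 72.107 g/mol.
Mass from O: 1 × 15.999 = 15.999 g/mol.
%O = 15.999 / 72.107 × 100 = 22.19%.

22.19%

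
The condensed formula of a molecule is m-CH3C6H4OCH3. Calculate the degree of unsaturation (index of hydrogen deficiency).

4

Atom tally by fragment:
  benzene ring core → C:6 H:6
  (− 2 ring H displaced by substituents)
  + CH3 → C:1 H:3
  + OCH3 → C:1 H:3 O:1
Element totals:
  C: 8
  H: 10
  O: 1
Molecular formula: C8H10O.
DoU = (2C + 2 + N − H − X) / 2 = (2·8 + 2 + 0 − 10 − 0) / 2 = 4.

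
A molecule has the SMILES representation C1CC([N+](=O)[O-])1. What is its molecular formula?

C3H5NO2

Atom tally by fragment:
  cyclopropane ring core → C:3 H:6
  (− 1 ring H displaced by substituents)
  + NO2 → N:1 O:2
Element totals:
  C: 3
  H: 5
  N: 1
  O: 2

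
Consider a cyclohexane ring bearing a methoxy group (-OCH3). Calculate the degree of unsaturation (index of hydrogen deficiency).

1

Atom tally by fragment:
  cyclohexane ring core → C:6 H:12
  (− 1 ring H displaced by substituents)
  + OCH3 → C:1 H:3 O:1
Element totals:
  C: 7
  H: 14
  O: 1
Molecular formula: C7H14O.
DoU = (2C + 2 + N − H − X) / 2 = (2·7 + 2 + 0 − 14 − 0) / 2 = 1.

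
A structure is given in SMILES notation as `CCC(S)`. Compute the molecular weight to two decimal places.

Atom tally by fragment:
  CH3 → C:1 H:3
  CH2 → C:1 H:2
  CH2SH → C:1 H:3 S:1
Element totals:
  C: 3
  H: 8
  S: 1
Molecular formula: C3H8S.
  M = 3(12.011) + 8(1.008) + 32.06
    = 36.033 + 8.064 + 32.060 = 76.157

76.16 g/mol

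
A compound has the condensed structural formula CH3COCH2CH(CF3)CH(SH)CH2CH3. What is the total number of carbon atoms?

Element totals:
  C: 8
  H: 13
  F: 3
  O: 1
  S: 1

8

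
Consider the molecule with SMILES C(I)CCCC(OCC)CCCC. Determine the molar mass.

298.21 g/mol

Atom tally by fragment:
  ICH2 → C:1 H:2 I:1
  CH2 → C:1 H:2
  CH2 → C:1 H:2
  CH2 → C:1 H:2
  CH(OC2H5) → C:3 H:6 O:1
  CH2 → C:1 H:2
  CH2 → C:1 H:2
  CH2 → C:1 H:2
  CH3 → C:1 H:3
Element totals:
  C: 11
  H: 23
  I: 1
  O: 1
Molecular formula: C11H23IO.
  M = 11(12.011) + 23(1.008) + 126.904 + 15.999
    = 132.121 + 23.184 + 126.904 + 15.999 = 298.208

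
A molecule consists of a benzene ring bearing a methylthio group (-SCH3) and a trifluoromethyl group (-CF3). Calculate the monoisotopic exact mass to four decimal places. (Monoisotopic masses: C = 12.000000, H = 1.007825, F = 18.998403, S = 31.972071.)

Atom tally by fragment:
  benzene ring core → C:6 H:6
  (− 2 ring H displaced by substituents)
  + SCH3 → C:1 H:3 S:1
  + CF3 → C:1 F:3
Element totals:
  C: 8
  H: 7
  F: 3
  S: 1
Molecular formula: C8H7F3S.
  M = 8(12.0) + 7(1.007825) + 3(18.998403) + 31.972071
    = 96.000000 + 7.054775 + 56.995209 + 31.972071 = 192.022055

192.0221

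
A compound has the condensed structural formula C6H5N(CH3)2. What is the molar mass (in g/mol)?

Atom tally by fragment:
  benzene ring core → C:6 H:6
  (− 1 ring H displaced by substituents)
  + N(CH3)2 → N:1 C:2 H:6
Element totals:
  C: 8
  H: 11
  N: 1
Molecular formula: C8H11N.
  M = 8(12.011) + 11(1.008) + 14.007
    = 96.088 + 11.088 + 14.007 = 121.183

121.18 g/mol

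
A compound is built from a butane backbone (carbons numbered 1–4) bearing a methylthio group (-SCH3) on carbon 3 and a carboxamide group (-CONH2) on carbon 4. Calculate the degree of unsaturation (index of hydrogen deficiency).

Atom tally by fragment:
  CH3 → C:1 H:3
  CH2 → C:1 H:2
  CH(SCH3) → C:2 H:4 S:1
  CH2CONH2 → C:2 H:4 O:1 N:1
Element totals:
  C: 6
  H: 13
  N: 1
  O: 1
  S: 1
Molecular formula: C6H13NOS.
DoU = (2C + 2 + N − H − X) / 2 = (2·6 + 2 + 1 − 13 − 0) / 2 = 1.

1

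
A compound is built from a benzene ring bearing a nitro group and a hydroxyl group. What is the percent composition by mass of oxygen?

Atom tally by fragment:
  benzene ring core → C:6 H:6
  (− 2 ring H displaced by substituents)
  + NO2 → N:1 O:2
  + OH → O:1 H:1
Element totals:
  C: 6
  H: 5
  N: 1
  O: 3
Molecular formula: C6H5NO3.
Molar mass = 139.110 g/mol.
Mass from O: 3 × 15.999 = 47.997 g/mol.
%O = 47.997 / 139.110 × 100 = 34.50%.

34.50%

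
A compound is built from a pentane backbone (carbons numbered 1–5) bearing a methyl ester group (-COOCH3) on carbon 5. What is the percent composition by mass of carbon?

Atom tally by fragment:
  CH3 → C:1 H:3
  CH2 → C:1 H:2
  CH2 → C:1 H:2
  CH2 → C:1 H:2
  CH2COOCH3 → C:3 H:5 O:2
Element totals:
  C: 7
  H: 14
  O: 2
Molecular formula: C7H14O2.
Molar mass = 130.187 g/mol.
Mass from C: 7 × 12.011 = 84.077 g/mol.
%C = 84.077 / 130.187 × 100 = 64.58%.

64.58%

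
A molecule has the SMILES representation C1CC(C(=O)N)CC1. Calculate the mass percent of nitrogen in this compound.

Atom tally by fragment:
  cyclopentane ring core → C:5 H:10
  (− 1 ring H displaced by substituents)
  + CONH2 → C:1 H:2 O:1 N:1
Element totals:
  C: 6
  H: 11
  N: 1
  O: 1
Molecular formula: C6H11NO.
Molar mass = 113.160 g/mol.
Mass from N: 1 × 14.007 = 14.007 g/mol.
%N = 14.007 / 113.160 × 100 = 12.38%.

12.38%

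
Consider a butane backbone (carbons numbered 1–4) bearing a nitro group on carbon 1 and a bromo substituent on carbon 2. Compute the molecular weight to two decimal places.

182.02 g/mol

Atom tally by fragment:
  O2NCH2 → C:1 H:2 N:1 O:2
  CH(Br) → C:1 H:1 Br:1
  CH2 → C:1 H:2
  CH3 → C:1 H:3
Element totals:
  C: 4
  H: 8
  Br: 1
  N: 1
  O: 2
Molecular formula: C4H8BrNO2.
  M = 4(12.011) + 8(1.008) + 79.904 + 14.007 + 2(15.999)
    = 48.044 + 8.064 + 79.904 + 14.007 + 31.998 = 182.017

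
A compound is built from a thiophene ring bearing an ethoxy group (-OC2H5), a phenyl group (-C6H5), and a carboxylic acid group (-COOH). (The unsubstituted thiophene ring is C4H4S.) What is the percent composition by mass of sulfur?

Atom tally by fragment:
  thiophene ring core → C:4 H:4 S:1
  (− 3 ring H displaced by substituents)
  + OC2H5 → C:2 H:5 O:1
  + C6H5 → C:6 H:5
  + COOH → C:1 H:1 O:2
Element totals:
  C: 13
  H: 12
  O: 3
  S: 1
Molecular formula: C13H12O3S.
Molar mass = 248.296 g/mol.
Mass from S: 1 × 32.06 = 32.060 g/mol.
%S = 32.060 / 248.296 × 100 = 12.91%.

12.91%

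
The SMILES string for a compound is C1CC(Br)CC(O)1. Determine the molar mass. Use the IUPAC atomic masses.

Atom tally by fragment:
  cyclopentane ring core → C:5 H:10
  (− 2 ring H displaced by substituents)
  + Br → Br:1
  + OH → O:1 H:1
Element totals:
  C: 5
  H: 9
  Br: 1
  O: 1
Molecular formula: C5H9BrO.
  M = 5(12.011) + 9(1.008) + 79.904 + 15.999
    = 60.055 + 9.072 + 79.904 + 15.999 = 165.030

165.03 g/mol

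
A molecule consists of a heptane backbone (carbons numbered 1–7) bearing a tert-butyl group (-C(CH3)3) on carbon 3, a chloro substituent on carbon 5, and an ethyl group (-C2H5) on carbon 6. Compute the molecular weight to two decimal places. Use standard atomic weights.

Atom tally by fragment:
  CH3 → C:1 H:3
  CH2 → C:1 H:2
  CH(C(CH3)3) → C:5 H:10
  CH2 → C:1 H:2
  CH(Cl) → C:1 H:1 Cl:1
  CH(C2H5) → C:3 H:6
  CH3 → C:1 H:3
Element totals:
  C: 13
  H: 27
  Cl: 1
Molecular formula: C13H27Cl.
  M = 13(12.011) + 27(1.008) + 35.45
    = 156.143 + 27.216 + 35.450 = 218.809

218.81 g/mol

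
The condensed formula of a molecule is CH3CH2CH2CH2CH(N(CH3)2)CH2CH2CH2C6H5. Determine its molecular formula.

Atom tally by fragment:
  CH3 → C:1 H:3
  CH2 → C:1 H:2
  CH2 → C:1 H:2
  CH2 → C:1 H:2
  CH(N(CH3)2) → C:3 H:7 N:1
  CH2 → C:1 H:2
  CH2 → C:1 H:2
  CH2C6H5 → C:7 H:7
Element totals:
  C: 16
  H: 27
  N: 1

C16H27N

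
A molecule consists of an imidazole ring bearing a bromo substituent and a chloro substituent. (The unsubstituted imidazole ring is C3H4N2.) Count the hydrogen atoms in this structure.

Atom tally by fragment:
  imidazole ring core → C:3 H:4 N:2
  (− 2 ring H displaced by substituents)
  + Br → Br:1
  + Cl → Cl:1
Element totals:
  C: 3
  H: 2
  Br: 1
  Cl: 1
  N: 2

2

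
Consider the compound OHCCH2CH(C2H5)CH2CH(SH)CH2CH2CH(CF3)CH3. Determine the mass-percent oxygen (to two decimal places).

5.92%

Atom tally by fragment:
  OHCCH2 → C:2 H:3 O:1
  CH(C2H5) → C:3 H:6
  CH2 → C:1 H:2
  CH(SH) → C:1 H:2 S:1
  CH2 → C:1 H:2
  CH2 → C:1 H:2
  CH(CF3) → C:2 H:1 F:3
  CH3 → C:1 H:3
Element totals:
  C: 12
  H: 21
  F: 3
  O: 1
  S: 1
Molecular formula: C12H21F3OS.
Molar mass = 270.353 g/mol.
Mass from O: 1 × 15.999 = 15.999 g/mol.
%O = 15.999 / 270.353 × 100 = 5.92%.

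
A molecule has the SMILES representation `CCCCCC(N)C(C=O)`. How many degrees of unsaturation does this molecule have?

Atom tally by fragment:
  CH3 → C:1 H:3
  CH2 → C:1 H:2
  CH2 → C:1 H:2
  CH2 → C:1 H:2
  CH2 → C:1 H:2
  CH(NH2) → C:1 H:3 N:1
  CH2CHO → C:2 H:3 O:1
Element totals:
  C: 8
  H: 17
  N: 1
  O: 1
Molecular formula: C8H17NO.
DoU = (2C + 2 + N − H − X) / 2 = (2·8 + 2 + 1 − 17 − 0) / 2 = 1.

1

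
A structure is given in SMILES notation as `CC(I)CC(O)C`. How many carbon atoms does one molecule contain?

5

Atom tally by fragment:
  CH3 → C:1 H:3
  CH(I) → C:1 H:1 I:1
  CH2 → C:1 H:2
  CH(OH) → C:1 H:2 O:1
  CH3 → C:1 H:3
Element totals:
  C: 5
  H: 11
  I: 1
  O: 1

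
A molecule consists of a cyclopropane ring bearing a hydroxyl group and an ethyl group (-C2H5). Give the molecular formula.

Atom tally by fragment:
  cyclopropane ring core → C:3 H:6
  (− 2 ring H displaced by substituents)
  + OH → O:1 H:1
  + C2H5 → C:2 H:5
Element totals:
  C: 5
  H: 10
  O: 1

C5H10O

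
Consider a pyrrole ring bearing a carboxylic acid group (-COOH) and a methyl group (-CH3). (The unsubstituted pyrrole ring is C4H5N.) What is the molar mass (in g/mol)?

Atom tally by fragment:
  pyrrole ring core → C:4 H:5 N:1
  (− 2 ring H displaced by substituents)
  + COOH → C:1 H:1 O:2
  + CH3 → C:1 H:3
Element totals:
  C: 6
  H: 7
  N: 1
  O: 2
Molecular formula: C6H7NO2.
  M = 6(12.011) + 7(1.008) + 14.007 + 2(15.999)
    = 72.066 + 7.056 + 14.007 + 31.998 = 125.127

125.13 g/mol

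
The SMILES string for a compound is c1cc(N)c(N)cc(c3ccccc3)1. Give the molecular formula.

C12H12N2

Atom tally by fragment:
  benzene ring core → C:6 H:6
  (− 3 ring H displaced by substituents)
  + NH2 → N:1 H:2
  + NH2 → N:1 H:2
  + C6H5 → C:6 H:5
Element totals:
  C: 12
  H: 12
  N: 2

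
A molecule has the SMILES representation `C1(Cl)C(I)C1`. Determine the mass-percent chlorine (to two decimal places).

Atom tally by fragment:
  cyclopropane ring core → C:3 H:6
  (− 2 ring H displaced by substituents)
  + Cl → Cl:1
  + I → I:1
Element totals:
  C: 3
  H: 4
  Cl: 1
  I: 1
Molecular formula: C3H4ClI.
Molar mass = 202.419 g/mol.
Mass from Cl: 1 × 35.45 = 35.450 g/mol.
%Cl = 35.450 / 202.419 × 100 = 17.51%.

17.51%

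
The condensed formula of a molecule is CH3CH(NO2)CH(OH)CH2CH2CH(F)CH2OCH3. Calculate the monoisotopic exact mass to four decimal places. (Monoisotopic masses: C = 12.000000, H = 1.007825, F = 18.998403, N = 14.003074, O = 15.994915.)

209.1063

Element totals:
  C: 8
  H: 16
  F: 1
  N: 1
  O: 4
Molecular formula: C8H16FNO4.
  M = 8(12.0) + 16(1.007825) + 18.998403 + 14.003074 + 4(15.994915)
    = 96.000000 + 16.125200 + 18.998403 + 14.003074 + 63.979660 = 209.106337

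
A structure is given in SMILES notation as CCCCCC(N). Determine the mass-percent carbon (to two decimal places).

Atom tally by fragment:
  CH3 → C:1 H:3
  CH2 → C:1 H:2
  CH2 → C:1 H:2
  CH2 → C:1 H:2
  CH2 → C:1 H:2
  CH2NH2 → C:1 H:4 N:1
Element totals:
  C: 6
  H: 15
  N: 1
Molecular formula: C6H15N.
Molar mass = 101.193 g/mol.
Mass from C: 6 × 12.011 = 72.066 g/mol.
%C = 72.066 / 101.193 × 100 = 71.22%.

71.22%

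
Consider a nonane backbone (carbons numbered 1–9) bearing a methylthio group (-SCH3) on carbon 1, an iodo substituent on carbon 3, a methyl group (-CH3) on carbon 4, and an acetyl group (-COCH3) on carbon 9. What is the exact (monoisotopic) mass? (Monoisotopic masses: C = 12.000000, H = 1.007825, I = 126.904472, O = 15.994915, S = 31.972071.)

356.0671

Atom tally by fragment:
  CH3SCH2 → C:2 H:5 S:1
  CH2 → C:1 H:2
  CH(I) → C:1 H:1 I:1
  CH(CH3) → C:2 H:4
  CH2 → C:1 H:2
  CH2 → C:1 H:2
  CH2 → C:1 H:2
  CH2 → C:1 H:2
  CH2COCH3 → C:3 H:5 O:1
Element totals:
  C: 13
  H: 25
  I: 1
  O: 1
  S: 1
Molecular formula: C13H25IOS.
  M = 13(12.0) + 25(1.007825) + 126.904472 + 15.994915 + 31.972071
    = 156.000000 + 25.195625 + 126.904472 + 15.994915 + 31.972071 = 356.067083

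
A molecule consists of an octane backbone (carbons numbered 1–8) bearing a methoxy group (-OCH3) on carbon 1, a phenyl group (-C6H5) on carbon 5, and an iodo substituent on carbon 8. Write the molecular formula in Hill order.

C15H23IO

Atom tally by fragment:
  CH3OCH2 → C:2 H:5 O:1
  CH2 → C:1 H:2
  CH2 → C:1 H:2
  CH2 → C:1 H:2
  CH(C6H5) → C:7 H:6
  CH2 → C:1 H:2
  CH2 → C:1 H:2
  CH2I → C:1 H:2 I:1
Element totals:
  C: 15
  H: 23
  I: 1
  O: 1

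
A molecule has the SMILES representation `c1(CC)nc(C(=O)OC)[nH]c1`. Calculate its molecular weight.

154.17 g/mol

Atom tally by fragment:
  imidazole ring core → C:3 H:4 N:2
  (− 2 ring H displaced by substituents)
  + C2H5 → C:2 H:5
  + COOCH3 → C:2 H:3 O:2
Element totals:
  C: 7
  H: 10
  N: 2
  O: 2
Molecular formula: C7H10N2O2.
  M = 7(12.011) + 10(1.008) + 2(14.007) + 2(15.999)
    = 84.077 + 10.080 + 28.014 + 31.998 = 154.169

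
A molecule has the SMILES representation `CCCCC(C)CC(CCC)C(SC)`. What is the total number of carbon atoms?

13

Atom tally by fragment:
  CH3 → C:1 H:3
  CH2 → C:1 H:2
  CH2 → C:1 H:2
  CH2 → C:1 H:2
  CH(CH3) → C:2 H:4
  CH2 → C:1 H:2
  CH(CH2CH2CH3) → C:4 H:8
  CH2SCH3 → C:2 H:5 S:1
Element totals:
  C: 13
  H: 28
  S: 1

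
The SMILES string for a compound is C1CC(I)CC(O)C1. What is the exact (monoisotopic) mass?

Atom tally by fragment:
  cyclohexane ring core → C:6 H:12
  (− 2 ring H displaced by substituents)
  + I → I:1
  + OH → O:1 H:1
Element totals:
  C: 6
  H: 11
  I: 1
  O: 1
Molecular formula: C6H11IO.
  M = 6(12.0) + 11(1.007825) + 126.904472 + 15.994915
    = 72.000000 + 11.086075 + 126.904472 + 15.994915 = 225.985462

225.9855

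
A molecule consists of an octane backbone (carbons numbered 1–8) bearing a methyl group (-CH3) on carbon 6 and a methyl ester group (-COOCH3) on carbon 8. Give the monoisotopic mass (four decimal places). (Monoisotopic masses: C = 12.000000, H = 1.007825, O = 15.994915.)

186.1620

Atom tally by fragment:
  CH3 → C:1 H:3
  CH2 → C:1 H:2
  CH2 → C:1 H:2
  CH2 → C:1 H:2
  CH2 → C:1 H:2
  CH(CH3) → C:2 H:4
  CH2 → C:1 H:2
  CH2COOCH3 → C:3 H:5 O:2
Element totals:
  C: 11
  H: 22
  O: 2
Molecular formula: C11H22O2.
  M = 11(12.0) + 22(1.007825) + 2(15.994915)
    = 132.000000 + 22.172150 + 31.989830 = 186.161980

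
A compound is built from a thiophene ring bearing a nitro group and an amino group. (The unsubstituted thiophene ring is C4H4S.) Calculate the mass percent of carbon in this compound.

Atom tally by fragment:
  thiophene ring core → C:4 H:4 S:1
  (− 2 ring H displaced by substituents)
  + NO2 → N:1 O:2
  + NH2 → N:1 H:2
Element totals:
  C: 4
  H: 4
  N: 2
  O: 2
  S: 1
Molecular formula: C4H4N2O2S.
Molar mass = 144.148 g/mol.
Mass from C: 4 × 12.011 = 48.044 g/mol.
%C = 48.044 / 144.148 × 100 = 33.33%.

33.33%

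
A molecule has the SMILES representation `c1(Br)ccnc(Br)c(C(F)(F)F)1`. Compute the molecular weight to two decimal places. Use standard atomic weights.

Atom tally by fragment:
  pyridine ring core → C:5 H:5 N:1
  (− 3 ring H displaced by substituents)
  + Br → Br:1
  + Br → Br:1
  + CF3 → C:1 F:3
Element totals:
  C: 6
  H: 2
  Br: 2
  F: 3
  N: 1
Molecular formula: C6H2Br2F3N.
  M = 6(12.011) + 2(1.008) + 2(79.904) + 3(18.998) + 14.007
    = 72.066 + 2.016 + 159.808 + 56.994 + 14.007 = 304.891

304.89 g/mol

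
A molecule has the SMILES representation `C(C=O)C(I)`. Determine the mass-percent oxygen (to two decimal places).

8.70%

Atom tally by fragment:
  OHCCH2 → C:2 H:3 O:1
  CH2I → C:1 H:2 I:1
Element totals:
  C: 3
  H: 5
  I: 1
  O: 1
Molecular formula: C3H5IO.
Molar mass = 183.976 g/mol.
Mass from O: 1 × 15.999 = 15.999 g/mol.
%O = 15.999 / 183.976 × 100 = 8.70%.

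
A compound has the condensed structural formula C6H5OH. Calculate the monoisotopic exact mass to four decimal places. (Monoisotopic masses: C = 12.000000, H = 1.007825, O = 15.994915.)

Element totals:
  C: 6
  H: 6
  O: 1
Molecular formula: C6H6O.
  M = 6(12.0) + 6(1.007825) + 15.994915
    = 72.000000 + 6.046950 + 15.994915 = 94.041865

94.0419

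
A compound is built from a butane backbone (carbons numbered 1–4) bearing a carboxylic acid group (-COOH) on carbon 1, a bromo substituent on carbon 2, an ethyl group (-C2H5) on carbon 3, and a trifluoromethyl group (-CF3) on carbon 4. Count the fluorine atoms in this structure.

Atom tally by fragment:
  HOOCCH2 → C:2 H:3 O:2
  CH(Br) → C:1 H:1 Br:1
  CH(C2H5) → C:3 H:6
  CH2CF3 → C:2 H:2 F:3
Element totals:
  C: 8
  H: 12
  Br: 1
  F: 3
  O: 2

3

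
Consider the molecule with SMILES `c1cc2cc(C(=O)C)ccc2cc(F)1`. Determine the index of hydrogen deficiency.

8

Atom tally by fragment:
  naphthalene ring system core → C:10 H:8
  (− 2 ring H displaced by substituents)
  + COCH3 → C:2 H:3 O:1
  + F → F:1
Element totals:
  C: 12
  H: 9
  F: 1
  O: 1
Molecular formula: C12H9FO.
DoU = (2C + 2 + N − H − X) / 2 = (2·12 + 2 + 0 − 9 − 1) / 2 = 8.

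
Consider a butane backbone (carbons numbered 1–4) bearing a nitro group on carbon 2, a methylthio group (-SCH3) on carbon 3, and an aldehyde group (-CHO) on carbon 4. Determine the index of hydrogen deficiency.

2

Atom tally by fragment:
  CH3 → C:1 H:3
  CH(NO2) → C:1 H:1 N:1 O:2
  CH(SCH3) → C:2 H:4 S:1
  CH2CHO → C:2 H:3 O:1
Element totals:
  C: 6
  H: 11
  N: 1
  O: 3
  S: 1
Molecular formula: C6H11NO3S.
DoU = (2C + 2 + N − H − X) / 2 = (2·6 + 2 + 1 − 11 − 0) / 2 = 2.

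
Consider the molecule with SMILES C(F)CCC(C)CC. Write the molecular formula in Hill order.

C7H15F

Atom tally by fragment:
  FCH2 → C:1 H:2 F:1
  CH2 → C:1 H:2
  CH2 → C:1 H:2
  CH(CH3) → C:2 H:4
  CH2 → C:1 H:2
  CH3 → C:1 H:3
Element totals:
  C: 7
  H: 15
  F: 1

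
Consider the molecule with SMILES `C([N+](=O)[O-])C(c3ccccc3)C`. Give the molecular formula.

C9H11NO2

Atom tally by fragment:
  O2NCH2 → C:1 H:2 N:1 O:2
  CH(C6H5) → C:7 H:6
  CH3 → C:1 H:3
Element totals:
  C: 9
  H: 11
  N: 1
  O: 2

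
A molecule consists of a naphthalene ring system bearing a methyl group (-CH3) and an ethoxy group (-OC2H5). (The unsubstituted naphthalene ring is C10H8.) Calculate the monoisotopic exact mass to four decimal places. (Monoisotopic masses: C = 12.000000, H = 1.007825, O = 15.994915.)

Atom tally by fragment:
  naphthalene ring system core → C:10 H:8
  (− 2 ring H displaced by substituents)
  + CH3 → C:1 H:3
  + OC2H5 → C:2 H:5 O:1
Element totals:
  C: 13
  H: 14
  O: 1
Molecular formula: C13H14O.
  M = 13(12.0) + 14(1.007825) + 15.994915
    = 156.000000 + 14.109550 + 15.994915 = 186.104465

186.1045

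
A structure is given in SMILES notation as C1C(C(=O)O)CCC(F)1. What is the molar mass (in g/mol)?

132.13 g/mol

Atom tally by fragment:
  cyclopentane ring core → C:5 H:10
  (− 2 ring H displaced by substituents)
  + COOH → C:1 H:1 O:2
  + F → F:1
Element totals:
  C: 6
  H: 9
  F: 1
  O: 2
Molecular formula: C6H9FO2.
  M = 6(12.011) + 9(1.008) + 18.998 + 2(15.999)
    = 72.066 + 9.072 + 18.998 + 31.998 = 132.134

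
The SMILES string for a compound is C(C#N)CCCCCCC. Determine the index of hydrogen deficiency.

Atom tally by fragment:
  NCCH2 → C:2 H:2 N:1
  CH2 → C:1 H:2
  CH2 → C:1 H:2
  CH2 → C:1 H:2
  CH2 → C:1 H:2
  CH2 → C:1 H:2
  CH2 → C:1 H:2
  CH3 → C:1 H:3
Element totals:
  C: 9
  H: 17
  N: 1
Molecular formula: C9H17N.
DoU = (2C + 2 + N − H − X) / 2 = (2·9 + 2 + 1 − 17 − 0) / 2 = 2.

2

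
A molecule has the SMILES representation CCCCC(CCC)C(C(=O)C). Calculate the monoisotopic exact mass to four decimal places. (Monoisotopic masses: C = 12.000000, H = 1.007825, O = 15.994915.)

Atom tally by fragment:
  CH3 → C:1 H:3
  CH2 → C:1 H:2
  CH2 → C:1 H:2
  CH2 → C:1 H:2
  CH(CH2CH2CH3) → C:4 H:8
  CH2COCH3 → C:3 H:5 O:1
Element totals:
  C: 11
  H: 22
  O: 1
Molecular formula: C11H22O.
  M = 11(12.0) + 22(1.007825) + 15.994915
    = 132.000000 + 22.172150 + 15.994915 = 170.167065

170.1671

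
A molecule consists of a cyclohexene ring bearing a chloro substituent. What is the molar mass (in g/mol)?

116.59 g/mol

Atom tally by fragment:
  cyclohexene ring core → C:6 H:10
  (− 1 ring H displaced by substituents)
  + Cl → Cl:1
Element totals:
  C: 6
  H: 9
  Cl: 1
Molecular formula: C6H9Cl.
  M = 6(12.011) + 9(1.008) + 35.45
    = 72.066 + 9.072 + 35.450 = 116.588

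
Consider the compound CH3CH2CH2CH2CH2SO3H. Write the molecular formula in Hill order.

C5H12O3S

Element totals:
  C: 5
  H: 12
  O: 3
  S: 1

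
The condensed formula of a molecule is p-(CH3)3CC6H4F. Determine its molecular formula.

C10H13F

Atom tally by fragment:
  benzene ring core → C:6 H:6
  (− 2 ring H displaced by substituents)
  + C(CH3)3 → C:4 H:9
  + F → F:1
Element totals:
  C: 10
  H: 13
  F: 1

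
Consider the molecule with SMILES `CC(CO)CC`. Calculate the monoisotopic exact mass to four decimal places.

88.0888

Atom tally by fragment:
  CH3 → C:1 H:3
  CH(CH2OH) → C:2 H:4 O:1
  CH2 → C:1 H:2
  CH3 → C:1 H:3
Element totals:
  C: 5
  H: 12
  O: 1
Molecular formula: C5H12O.
  M = 5(12.0) + 12(1.007825) + 15.994915
    = 60.000000 + 12.093900 + 15.994915 = 88.088815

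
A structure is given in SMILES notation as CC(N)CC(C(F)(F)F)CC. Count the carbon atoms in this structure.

7

Atom tally by fragment:
  CH3 → C:1 H:3
  CH(NH2) → C:1 H:3 N:1
  CH2 → C:1 H:2
  CH(CF3) → C:2 H:1 F:3
  CH2 → C:1 H:2
  CH3 → C:1 H:3
Element totals:
  C: 7
  H: 14
  F: 3
  N: 1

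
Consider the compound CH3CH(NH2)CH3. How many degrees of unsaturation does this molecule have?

Atom tally by fragment:
  CH3 → C:1 H:3
  CH(NH2) → C:1 H:3 N:1
  CH3 → C:1 H:3
Element totals:
  C: 3
  H: 9
  N: 1
Molecular formula: C3H9N.
DoU = (2C + 2 + N − H − X) / 2 = (2·3 + 2 + 1 − 9 − 0) / 2 = 0.

0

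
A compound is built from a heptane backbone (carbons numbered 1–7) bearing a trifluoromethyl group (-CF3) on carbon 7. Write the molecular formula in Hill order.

C8H15F3

Atom tally by fragment:
  CH3 → C:1 H:3
  CH2 → C:1 H:2
  CH2 → C:1 H:2
  CH2 → C:1 H:2
  CH2 → C:1 H:2
  CH2 → C:1 H:2
  CH2CF3 → C:2 H:2 F:3
Element totals:
  C: 8
  H: 15
  F: 3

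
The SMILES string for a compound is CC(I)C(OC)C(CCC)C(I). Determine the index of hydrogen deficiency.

0

Atom tally by fragment:
  CH3 → C:1 H:3
  CH(I) → C:1 H:1 I:1
  CH(OCH3) → C:2 H:4 O:1
  CH(CH2CH2CH3) → C:4 H:8
  CH2I → C:1 H:2 I:1
Element totals:
  C: 9
  H: 18
  I: 2
  O: 1
Molecular formula: C9H18I2O.
DoU = (2C + 2 + N − H − X) / 2 = (2·9 + 2 + 0 − 18 − 2) / 2 = 0.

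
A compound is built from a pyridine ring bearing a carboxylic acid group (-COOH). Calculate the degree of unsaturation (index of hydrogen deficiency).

Atom tally by fragment:
  pyridine ring core → C:5 H:5 N:1
  (− 1 ring H displaced by substituents)
  + COOH → C:1 H:1 O:2
Element totals:
  C: 6
  H: 5
  N: 1
  O: 2
Molecular formula: C6H5NO2.
DoU = (2C + 2 + N − H − X) / 2 = (2·6 + 2 + 1 − 5 − 0) / 2 = 5.

5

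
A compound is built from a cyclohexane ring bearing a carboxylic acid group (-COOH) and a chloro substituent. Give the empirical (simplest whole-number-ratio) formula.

C7H11ClO2

Atom tally by fragment:
  cyclohexane ring core → C:6 H:12
  (− 2 ring H displaced by substituents)
  + COOH → C:1 H:1 O:2
  + Cl → Cl:1
Element totals:
  C: 7
  H: 11
  Cl: 1
  O: 2
Molecular formula: C7H11ClO2.
gcd of subscripts (7, 1, 11, 2) = 1, so the empirical formula equals the molecular formula.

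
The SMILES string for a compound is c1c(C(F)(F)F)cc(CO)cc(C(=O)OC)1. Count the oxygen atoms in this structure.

Atom tally by fragment:
  benzene ring core → C:6 H:6
  (− 3 ring H displaced by substituents)
  + CF3 → C:1 F:3
  + CH2OH → C:1 H:3 O:1
  + COOCH3 → C:2 H:3 O:2
Element totals:
  C: 10
  H: 9
  F: 3
  O: 3

3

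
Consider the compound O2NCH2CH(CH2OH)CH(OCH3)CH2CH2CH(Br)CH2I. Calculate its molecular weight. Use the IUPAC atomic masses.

410.05 g/mol

Element totals:
  C: 9
  H: 17
  Br: 1
  I: 1
  N: 1
  O: 4
Molecular formula: C9H17BrINO4.
  M = 9(12.011) + 17(1.008) + 79.904 + 126.904 + 14.007 + 4(15.999)
    = 108.099 + 17.136 + 79.904 + 126.904 + 14.007 + 63.996 = 410.046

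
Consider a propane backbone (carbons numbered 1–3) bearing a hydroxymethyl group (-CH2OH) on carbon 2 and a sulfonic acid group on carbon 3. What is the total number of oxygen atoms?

Atom tally by fragment:
  CH3 → C:1 H:3
  CH(CH2OH) → C:2 H:4 O:1
  CH2SO3H → C:1 H:3 S:1 O:3
Element totals:
  C: 4
  H: 10
  O: 4
  S: 1

4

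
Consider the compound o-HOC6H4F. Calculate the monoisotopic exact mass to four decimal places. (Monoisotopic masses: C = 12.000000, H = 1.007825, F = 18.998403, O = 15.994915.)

112.0324

Atom tally by fragment:
  benzene ring core → C:6 H:6
  (− 2 ring H displaced by substituents)
  + OH → O:1 H:1
  + F → F:1
Element totals:
  C: 6
  H: 5
  F: 1
  O: 1
Molecular formula: C6H5FO.
  M = 6(12.0) + 5(1.007825) + 18.998403 + 15.994915
    = 72.000000 + 5.039125 + 18.998403 + 15.994915 = 112.032443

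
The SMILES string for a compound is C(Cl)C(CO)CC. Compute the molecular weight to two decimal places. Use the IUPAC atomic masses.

Atom tally by fragment:
  ClCH2 → C:1 H:2 Cl:1
  CH(CH2OH) → C:2 H:4 O:1
  CH2 → C:1 H:2
  CH3 → C:1 H:3
Element totals:
  C: 5
  H: 11
  Cl: 1
  O: 1
Molecular formula: C5H11ClO.
  M = 5(12.011) + 11(1.008) + 35.45 + 15.999
    = 60.055 + 11.088 + 35.450 + 15.999 = 122.592

122.59 g/mol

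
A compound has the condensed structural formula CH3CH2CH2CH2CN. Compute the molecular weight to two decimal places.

Element totals:
  C: 5
  H: 9
  N: 1
Molecular formula: C5H9N.
  M = 5(12.011) + 9(1.008) + 14.007
    = 60.055 + 9.072 + 14.007 = 83.134

83.13 g/mol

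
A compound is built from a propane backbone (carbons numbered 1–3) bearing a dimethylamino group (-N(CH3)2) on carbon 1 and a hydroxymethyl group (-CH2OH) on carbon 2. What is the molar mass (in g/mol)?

117.19 g/mol

Atom tally by fragment:
  (CH3)2NCH2 → C:3 H:8 N:1
  CH(CH2OH) → C:2 H:4 O:1
  CH3 → C:1 H:3
Element totals:
  C: 6
  H: 15
  N: 1
  O: 1
Molecular formula: C6H15NO.
  M = 6(12.011) + 15(1.008) + 14.007 + 15.999
    = 72.066 + 15.120 + 14.007 + 15.999 = 117.192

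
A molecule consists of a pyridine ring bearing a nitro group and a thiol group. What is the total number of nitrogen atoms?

Atom tally by fragment:
  pyridine ring core → C:5 H:5 N:1
  (− 2 ring H displaced by substituents)
  + NO2 → N:1 O:2
  + SH → S:1 H:1
Element totals:
  C: 5
  H: 4
  N: 2
  O: 2
  S: 1

2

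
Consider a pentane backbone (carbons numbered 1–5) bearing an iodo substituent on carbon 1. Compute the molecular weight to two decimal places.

198.05 g/mol

Atom tally by fragment:
  ICH2 → C:1 H:2 I:1
  CH2 → C:1 H:2
  CH2 → C:1 H:2
  CH2 → C:1 H:2
  CH3 → C:1 H:3
Element totals:
  C: 5
  H: 11
  I: 1
Molecular formula: C5H11I.
  M = 5(12.011) + 11(1.008) + 126.904
    = 60.055 + 11.088 + 126.904 = 198.047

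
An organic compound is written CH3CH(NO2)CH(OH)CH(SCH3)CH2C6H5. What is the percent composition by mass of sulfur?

Element totals:
  C: 12
  H: 17
  N: 1
  O: 3
  S: 1
Molecular formula: C12H17NO3S.
Molar mass = 255.332 g/mol.
Mass from S: 1 × 32.06 = 32.060 g/mol.
%S = 32.060 / 255.332 × 100 = 12.56%.

12.56%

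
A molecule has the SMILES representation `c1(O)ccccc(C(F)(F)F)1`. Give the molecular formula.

Atom tally by fragment:
  benzene ring core → C:6 H:6
  (− 2 ring H displaced by substituents)
  + OH → O:1 H:1
  + CF3 → C:1 F:3
Element totals:
  C: 7
  H: 5
  F: 3
  O: 1

C7H5F3O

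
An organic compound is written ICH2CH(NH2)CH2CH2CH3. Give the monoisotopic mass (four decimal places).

213.0014

Element totals:
  C: 5
  H: 12
  I: 1
  N: 1
Molecular formula: C5H12IN.
  M = 5(12.0) + 12(1.007825) + 126.904472 + 14.003074
    = 60.000000 + 12.093900 + 126.904472 + 14.003074 = 213.001446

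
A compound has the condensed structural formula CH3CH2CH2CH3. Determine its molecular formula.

Atom tally by fragment:
  CH3 → C:1 H:3
  CH2 → C:1 H:2
  CH2 → C:1 H:2
  CH3 → C:1 H:3
Element totals:
  C: 4
  H: 10

C4H10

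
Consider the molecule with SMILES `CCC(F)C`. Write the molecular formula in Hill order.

Atom tally by fragment:
  CH3 → C:1 H:3
  CH2 → C:1 H:2
  CH(F) → C:1 H:1 F:1
  CH3 → C:1 H:3
Element totals:
  C: 4
  H: 9
  F: 1

C4H9F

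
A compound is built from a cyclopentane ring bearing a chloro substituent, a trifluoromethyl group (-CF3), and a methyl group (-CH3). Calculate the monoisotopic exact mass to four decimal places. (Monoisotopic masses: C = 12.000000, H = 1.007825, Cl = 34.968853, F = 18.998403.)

Atom tally by fragment:
  cyclopentane ring core → C:5 H:10
  (− 3 ring H displaced by substituents)
  + Cl → Cl:1
  + CF3 → C:1 F:3
  + CH3 → C:1 H:3
Element totals:
  C: 7
  H: 10
  Cl: 1
  F: 3
Molecular formula: C7H10ClF3.
  M = 7(12.0) + 10(1.007825) + 34.968853 + 3(18.998403)
    = 84.000000 + 10.078250 + 34.968853 + 56.995209 = 186.042312

186.0423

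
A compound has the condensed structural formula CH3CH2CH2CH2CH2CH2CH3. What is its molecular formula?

C7H16

Atom tally by fragment:
  CH3 → C:1 H:3
  CH2 → C:1 H:2
  CH2 → C:1 H:2
  CH2 → C:1 H:2
  CH2 → C:1 H:2
  CH2 → C:1 H:2
  CH3 → C:1 H:3
Element totals:
  C: 7
  H: 16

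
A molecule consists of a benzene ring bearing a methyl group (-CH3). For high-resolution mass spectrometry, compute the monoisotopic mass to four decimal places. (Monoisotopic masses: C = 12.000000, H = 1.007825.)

Atom tally by fragment:
  benzene ring core → C:6 H:6
  (− 1 ring H displaced by substituents)
  + CH3 → C:1 H:3
Element totals:
  C: 7
  H: 8
Molecular formula: C7H8.
  M = 7(12.0) + 8(1.007825)
    = 84.000000 + 8.062600 = 92.062600

92.0626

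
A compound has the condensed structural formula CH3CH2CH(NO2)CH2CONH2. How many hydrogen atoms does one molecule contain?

10

Atom tally by fragment:
  CH3 → C:1 H:3
  CH2 → C:1 H:2
  CH(NO2) → C:1 H:1 N:1 O:2
  CH2CONH2 → C:2 H:4 O:1 N:1
Element totals:
  C: 5
  H: 10
  N: 2
  O: 3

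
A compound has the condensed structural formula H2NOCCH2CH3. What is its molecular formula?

Element totals:
  C: 3
  H: 7
  N: 1
  O: 1

C3H7NO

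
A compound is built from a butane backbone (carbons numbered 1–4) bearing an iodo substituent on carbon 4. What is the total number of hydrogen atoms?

Atom tally by fragment:
  CH3 → C:1 H:3
  CH2 → C:1 H:2
  CH2 → C:1 H:2
  CH2I → C:1 H:2 I:1
Element totals:
  C: 4
  H: 9
  I: 1

9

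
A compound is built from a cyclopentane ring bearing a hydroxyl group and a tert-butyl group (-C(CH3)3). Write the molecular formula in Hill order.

C9H18O

Atom tally by fragment:
  cyclopentane ring core → C:5 H:10
  (− 2 ring H displaced by substituents)
  + OH → O:1 H:1
  + C(CH3)3 → C:4 H:9
Element totals:
  C: 9
  H: 18
  O: 1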